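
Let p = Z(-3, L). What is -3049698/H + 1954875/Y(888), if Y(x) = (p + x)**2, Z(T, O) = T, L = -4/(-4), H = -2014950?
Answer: 14061277994/3507020475 ≈ 4.0095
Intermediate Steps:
L = 1 (L = -4*(-1/4) = 1)
p = -3
Y(x) = (-3 + x)**2
-3049698/H + 1954875/Y(888) = -3049698/(-2014950) + 1954875/((-3 + 888)**2) = -3049698*(-1/2014950) + 1954875/(885**2) = 508283/335825 + 1954875/783225 = 508283/335825 + 1954875*(1/783225) = 508283/335825 + 26065/10443 = 14061277994/3507020475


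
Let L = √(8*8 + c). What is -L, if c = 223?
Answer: -√287 ≈ -16.941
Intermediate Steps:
L = √287 (L = √(8*8 + 223) = √(64 + 223) = √287 ≈ 16.941)
-L = -√287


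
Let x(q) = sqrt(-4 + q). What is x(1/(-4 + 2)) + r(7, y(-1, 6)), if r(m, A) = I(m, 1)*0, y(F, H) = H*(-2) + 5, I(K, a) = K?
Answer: 3*I*sqrt(2)/2 ≈ 2.1213*I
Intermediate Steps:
y(F, H) = 5 - 2*H (y(F, H) = -2*H + 5 = 5 - 2*H)
r(m, A) = 0 (r(m, A) = m*0 = 0)
x(1/(-4 + 2)) + r(7, y(-1, 6)) = sqrt(-4 + 1/(-4 + 2)) + 0 = sqrt(-4 + 1/(-2)) + 0 = sqrt(-4 - 1/2) + 0 = sqrt(-9/2) + 0 = 3*I*sqrt(2)/2 + 0 = 3*I*sqrt(2)/2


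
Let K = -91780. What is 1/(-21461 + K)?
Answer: -1/113241 ≈ -8.8307e-6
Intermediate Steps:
1/(-21461 + K) = 1/(-21461 - 91780) = 1/(-113241) = -1/113241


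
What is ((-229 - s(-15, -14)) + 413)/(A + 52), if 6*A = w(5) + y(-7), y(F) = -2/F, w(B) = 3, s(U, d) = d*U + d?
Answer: -504/2207 ≈ -0.22836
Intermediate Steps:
s(U, d) = d + U*d (s(U, d) = U*d + d = d + U*d)
A = 23/42 (A = (3 - 2/(-7))/6 = (3 - 2*(-⅐))/6 = (3 + 2/7)/6 = (⅙)*(23/7) = 23/42 ≈ 0.54762)
((-229 - s(-15, -14)) + 413)/(A + 52) = ((-229 - (-14)*(1 - 15)) + 413)/(23/42 + 52) = ((-229 - (-14)*(-14)) + 413)/(2207/42) = ((-229 - 1*196) + 413)*(42/2207) = ((-229 - 196) + 413)*(42/2207) = (-425 + 413)*(42/2207) = -12*42/2207 = -504/2207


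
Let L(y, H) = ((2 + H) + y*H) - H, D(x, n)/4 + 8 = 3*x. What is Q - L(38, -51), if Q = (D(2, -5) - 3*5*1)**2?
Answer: 2465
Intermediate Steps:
D(x, n) = -32 + 12*x (D(x, n) = -32 + 4*(3*x) = -32 + 12*x)
L(y, H) = 2 + H*y (L(y, H) = ((2 + H) + H*y) - H = (2 + H + H*y) - H = 2 + H*y)
Q = 529 (Q = ((-32 + 12*2) - 3*5*1)**2 = ((-32 + 24) - 15*1)**2 = (-8 - 15)**2 = (-23)**2 = 529)
Q - L(38, -51) = 529 - (2 - 51*38) = 529 - (2 - 1938) = 529 - 1*(-1936) = 529 + 1936 = 2465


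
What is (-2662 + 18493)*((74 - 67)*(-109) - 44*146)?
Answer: -113777397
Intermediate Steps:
(-2662 + 18493)*((74 - 67)*(-109) - 44*146) = 15831*(7*(-109) - 6424) = 15831*(-763 - 6424) = 15831*(-7187) = -113777397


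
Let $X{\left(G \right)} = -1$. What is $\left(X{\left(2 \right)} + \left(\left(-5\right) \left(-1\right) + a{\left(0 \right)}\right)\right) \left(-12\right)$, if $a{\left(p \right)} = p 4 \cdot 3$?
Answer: $-48$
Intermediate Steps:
$a{\left(p \right)} = 12 p$ ($a{\left(p \right)} = 4 p 3 = 12 p$)
$\left(X{\left(2 \right)} + \left(\left(-5\right) \left(-1\right) + a{\left(0 \right)}\right)\right) \left(-12\right) = \left(-1 + \left(\left(-5\right) \left(-1\right) + 12 \cdot 0\right)\right) \left(-12\right) = \left(-1 + \left(5 + 0\right)\right) \left(-12\right) = \left(-1 + 5\right) \left(-12\right) = 4 \left(-12\right) = -48$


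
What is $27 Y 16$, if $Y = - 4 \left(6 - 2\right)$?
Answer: $-6912$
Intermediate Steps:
$Y = -16$ ($Y = \left(-4\right) 4 = -16$)
$27 Y 16 = 27 \left(-16\right) 16 = \left(-432\right) 16 = -6912$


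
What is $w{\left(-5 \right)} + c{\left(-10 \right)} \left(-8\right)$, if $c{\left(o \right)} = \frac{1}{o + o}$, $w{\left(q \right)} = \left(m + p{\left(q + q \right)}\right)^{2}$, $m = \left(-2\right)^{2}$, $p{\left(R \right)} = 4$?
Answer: $\frac{322}{5} \approx 64.4$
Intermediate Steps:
$m = 4$
$w{\left(q \right)} = 64$ ($w{\left(q \right)} = \left(4 + 4\right)^{2} = 8^{2} = 64$)
$c{\left(o \right)} = \frac{1}{2 o}$
$w{\left(-5 \right)} + c{\left(-10 \right)} \left(-8\right) = 64 + \frac{1}{2 \left(-10\right)} \left(-8\right) = 64 + \frac{1}{2} \left(- \frac{1}{10}\right) \left(-8\right) = 64 - - \frac{2}{5} = 64 + \frac{2}{5} = \frac{322}{5}$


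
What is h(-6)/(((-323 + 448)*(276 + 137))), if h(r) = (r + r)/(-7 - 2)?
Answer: 4/154875 ≈ 2.5827e-5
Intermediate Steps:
h(r) = -2*r/9 (h(r) = (2*r)/(-9) = (2*r)*(-⅑) = -2*r/9)
h(-6)/(((-323 + 448)*(276 + 137))) = (-2/9*(-6))/(((-323 + 448)*(276 + 137))) = 4/(3*((125*413))) = (4/3)/51625 = (4/3)*(1/51625) = 4/154875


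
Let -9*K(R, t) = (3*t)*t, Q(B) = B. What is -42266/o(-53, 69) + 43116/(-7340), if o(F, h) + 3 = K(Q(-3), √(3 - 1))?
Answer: 232555761/20185 ≈ 11521.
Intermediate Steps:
K(R, t) = -t²/3 (K(R, t) = -3*t*t/9 = -t²/3)
o(F, h) = -11/3 (o(F, h) = -3 - (√(3 - 1))²/3 = -3 - (√2)²/3 = -3 - ⅓*2 = -3 - ⅔ = -11/3)
-42266/o(-53, 69) + 43116/(-7340) = -42266/(-11/3) + 43116/(-7340) = -42266*(-3/11) + 43116*(-1/7340) = 126798/11 - 10779/1835 = 232555761/20185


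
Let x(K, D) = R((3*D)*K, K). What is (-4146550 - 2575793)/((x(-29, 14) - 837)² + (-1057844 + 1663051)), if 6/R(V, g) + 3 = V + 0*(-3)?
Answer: -371183131869/72100617088 ≈ -5.1481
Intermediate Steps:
R(V, g) = 6/(-3 + V) (R(V, g) = 6/(-3 + (V + 0*(-3))) = 6/(-3 + (V + 0)) = 6/(-3 + V))
x(K, D) = 6/(-3 + 3*D*K) (x(K, D) = 6/(-3 + (3*D)*K) = 6/(-3 + 3*D*K))
(-4146550 - 2575793)/((x(-29, 14) - 837)² + (-1057844 + 1663051)) = (-4146550 - 2575793)/((2/(-1 + 14*(-29)) - 837)² + (-1057844 + 1663051)) = -6722343/((2/(-1 - 406) - 837)² + 605207) = -6722343/((2/(-407) - 837)² + 605207) = -6722343/((2*(-1/407) - 837)² + 605207) = -6722343/((-2/407 - 837)² + 605207) = -6722343/((-340661/407)² + 605207) = -6722343/(116049916921/165649 + 605207) = -6722343/216301851264/165649 = -6722343*165649/216301851264 = -371183131869/72100617088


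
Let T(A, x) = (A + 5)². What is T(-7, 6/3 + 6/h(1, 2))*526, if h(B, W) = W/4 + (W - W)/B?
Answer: 2104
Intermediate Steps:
h(B, W) = W/4 (h(B, W) = W*(¼) + 0/B = W/4 + 0 = W/4)
T(A, x) = (5 + A)²
T(-7, 6/3 + 6/h(1, 2))*526 = (5 - 7)²*526 = (-2)²*526 = 4*526 = 2104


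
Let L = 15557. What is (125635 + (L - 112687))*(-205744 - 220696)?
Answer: -12155672200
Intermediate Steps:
(125635 + (L - 112687))*(-205744 - 220696) = (125635 + (15557 - 112687))*(-205744 - 220696) = (125635 - 97130)*(-426440) = 28505*(-426440) = -12155672200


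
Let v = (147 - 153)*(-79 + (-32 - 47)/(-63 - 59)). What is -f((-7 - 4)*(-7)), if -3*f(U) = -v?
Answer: -9559/61 ≈ -156.70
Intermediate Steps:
v = 28677/61 (v = -6*(-79 - 79/(-122)) = -6*(-79 - 79*(-1/122)) = -6*(-79 + 79/122) = -6*(-9559/122) = 28677/61 ≈ 470.11)
f(U) = 9559/61 (f(U) = -(-1)*28677/(3*61) = -1/3*(-28677/61) = 9559/61)
-f((-7 - 4)*(-7)) = -1*9559/61 = -9559/61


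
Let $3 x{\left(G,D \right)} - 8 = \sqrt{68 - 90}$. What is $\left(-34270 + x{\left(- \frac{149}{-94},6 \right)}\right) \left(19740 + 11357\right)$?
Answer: $- \frac{3196833794}{3} + \frac{31097 i \sqrt{22}}{3} \approx -1.0656 \cdot 10^{9} + 48619.0 i$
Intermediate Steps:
$x{\left(G,D \right)} = \frac{8}{3} + \frac{i \sqrt{22}}{3}$ ($x{\left(G,D \right)} = \frac{8}{3} + \frac{\sqrt{68 - 90}}{3} = \frac{8}{3} + \frac{\sqrt{-22}}{3} = \frac{8}{3} + \frac{i \sqrt{22}}{3}$)
$\left(-34270 + x{\left(- \frac{149}{-94},6 \right)}\right) \left(19740 + 11357\right) = \left(-34270 + \left(\frac{8}{3} + \frac{i \sqrt{22}}{3}\right)\right) \left(19740 + 11357\right) = \left(- \frac{102802}{3} + \frac{i \sqrt{22}}{3}\right) 31097 = - \frac{3196833794}{3} + \frac{31097 i \sqrt{22}}{3}$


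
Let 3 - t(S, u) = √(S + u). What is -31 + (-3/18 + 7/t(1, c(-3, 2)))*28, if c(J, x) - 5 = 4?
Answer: -1871/3 - 196*√10 ≈ -1243.5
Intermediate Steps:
c(J, x) = 9 (c(J, x) = 5 + 4 = 9)
t(S, u) = 3 - √(S + u)
-31 + (-3/18 + 7/t(1, c(-3, 2)))*28 = -31 + (-3/18 + 7/(3 - √(1 + 9)))*28 = -31 + (-3*1/18 + 7/(3 - √10))*28 = -31 + (-⅙ + 7/(3 - √10))*28 = -31 + (-14/3 + 196/(3 - √10)) = -107/3 + 196/(3 - √10)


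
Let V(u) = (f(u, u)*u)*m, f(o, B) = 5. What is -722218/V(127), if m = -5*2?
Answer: 361109/3175 ≈ 113.74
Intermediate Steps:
m = -10
V(u) = -50*u (V(u) = (5*u)*(-10) = -50*u)
-722218/V(127) = -722218/((-50*127)) = -722218/(-6350) = -722218*(-1/6350) = 361109/3175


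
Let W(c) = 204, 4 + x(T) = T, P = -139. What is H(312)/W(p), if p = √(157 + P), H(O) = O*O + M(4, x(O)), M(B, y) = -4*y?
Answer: 24028/51 ≈ 471.14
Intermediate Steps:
x(T) = -4 + T
H(O) = 16 + O² - 4*O (H(O) = O*O - 4*(-4 + O) = O² + (16 - 4*O) = 16 + O² - 4*O)
p = 3*√2 (p = √(157 - 139) = √18 = 3*√2 ≈ 4.2426)
H(312)/W(p) = (16 + 312² - 4*312)/204 = (16 + 97344 - 1248)*(1/204) = 96112*(1/204) = 24028/51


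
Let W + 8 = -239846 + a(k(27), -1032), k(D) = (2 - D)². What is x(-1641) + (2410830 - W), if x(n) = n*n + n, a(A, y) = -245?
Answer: 5342169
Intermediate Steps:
x(n) = n + n² (x(n) = n² + n = n + n²)
W = -240099 (W = -8 + (-239846 - 245) = -8 - 240091 = -240099)
x(-1641) + (2410830 - W) = -1641*(1 - 1641) + (2410830 - 1*(-240099)) = -1641*(-1640) + (2410830 + 240099) = 2691240 + 2650929 = 5342169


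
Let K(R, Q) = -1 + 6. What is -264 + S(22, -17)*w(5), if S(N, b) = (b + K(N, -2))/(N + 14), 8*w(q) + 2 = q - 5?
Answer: -3167/12 ≈ -263.92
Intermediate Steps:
K(R, Q) = 5
w(q) = -7/8 + q/8 (w(q) = -1/4 + (q - 5)/8 = -1/4 + (-5 + q)/8 = -1/4 + (-5/8 + q/8) = -7/8 + q/8)
S(N, b) = (5 + b)/(14 + N) (S(N, b) = (b + 5)/(N + 14) = (5 + b)/(14 + N))
-264 + S(22, -17)*w(5) = -264 + ((5 - 17)/(14 + 22))*(-7/8 + (1/8)*5) = -264 + (-12/36)*(-7/8 + 5/8) = -264 + ((1/36)*(-12))*(-1/4) = -264 - 1/3*(-1/4) = -264 + 1/12 = -3167/12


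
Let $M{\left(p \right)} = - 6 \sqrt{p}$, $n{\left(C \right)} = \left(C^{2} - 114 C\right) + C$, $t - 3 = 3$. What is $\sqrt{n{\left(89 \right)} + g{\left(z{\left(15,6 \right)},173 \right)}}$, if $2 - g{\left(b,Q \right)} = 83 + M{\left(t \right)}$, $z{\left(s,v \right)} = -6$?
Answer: $\sqrt{-2217 + 6 \sqrt{6}} \approx 46.929 i$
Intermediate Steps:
$t = 6$ ($t = 3 + 3 = 6$)
$n{\left(C \right)} = C^{2} - 113 C$
$g{\left(b,Q \right)} = -81 + 6 \sqrt{6}$ ($g{\left(b,Q \right)} = 2 - \left(83 - 6 \sqrt{6}\right) = -81 + 6 \sqrt{6}$)
$\sqrt{n{\left(89 \right)} + g{\left(z{\left(15,6 \right)},173 \right)}} = \sqrt{89 \left(-113 + 89\right) - \left(81 - 6 \sqrt{6}\right)} = \sqrt{89 \left(-24\right) - \left(81 - 6 \sqrt{6}\right)} = \sqrt{-2136 - \left(81 - 6 \sqrt{6}\right)} = \sqrt{-2217 + 6 \sqrt{6}}$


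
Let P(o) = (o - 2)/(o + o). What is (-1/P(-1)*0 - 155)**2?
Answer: 24025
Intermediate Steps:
P(o) = (-2 + o)/(2*o) (P(o) = (-2 + o)/((2*o)) = (-2 + o)*(1/(2*o)) = (-2 + o)/(2*o))
(-1/P(-1)*0 - 155)**2 = (-1/((1/2)*(-2 - 1)/(-1))*0 - 155)**2 = (-1/((1/2)*(-1)*(-3))*0 - 155)**2 = (-1/3/2*0 - 155)**2 = (-1*2/3*0 - 155)**2 = (-2/3*0 - 155)**2 = (0 - 155)**2 = (-155)**2 = 24025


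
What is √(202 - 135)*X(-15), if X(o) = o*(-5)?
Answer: 75*√67 ≈ 613.90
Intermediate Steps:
X(o) = -5*o
√(202 - 135)*X(-15) = √(202 - 135)*(-5*(-15)) = √67*75 = 75*√67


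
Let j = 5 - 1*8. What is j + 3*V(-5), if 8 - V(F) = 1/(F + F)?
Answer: 213/10 ≈ 21.300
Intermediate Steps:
V(F) = 8 - 1/(2*F) (V(F) = 8 - 1/(F + F) = 8 - 1/(2*F))
j = -3 (j = 5 - 8 = -3)
j + 3*V(-5) = -3 + 3*(8 - 1/2/(-5)) = -3 + 3*(8 - 1/2*(-1/5)) = -3 + 3*(8 + 1/10) = -3 + 3*(81/10) = -3 + 243/10 = 213/10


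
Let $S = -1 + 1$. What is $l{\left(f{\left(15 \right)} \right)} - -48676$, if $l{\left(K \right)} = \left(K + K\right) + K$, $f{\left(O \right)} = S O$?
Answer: $48676$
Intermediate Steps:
$S = 0$
$f{\left(O \right)} = 0$ ($f{\left(O \right)} = 0 O = 0$)
$l{\left(K \right)} = 3 K$ ($l{\left(K \right)} = 2 K + K = 3 K$)
$l{\left(f{\left(15 \right)} \right)} - -48676 = 3 \cdot 0 - -48676 = 0 + 48676 = 48676$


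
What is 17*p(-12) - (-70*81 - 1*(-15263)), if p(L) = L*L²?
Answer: -38969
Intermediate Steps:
p(L) = L³
17*p(-12) - (-70*81 - 1*(-15263)) = 17*(-12)³ - (-70*81 - 1*(-15263)) = 17*(-1728) - (-5670 + 15263) = -29376 - 1*9593 = -29376 - 9593 = -38969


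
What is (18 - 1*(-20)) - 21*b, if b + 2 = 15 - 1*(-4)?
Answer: -319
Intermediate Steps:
b = 17 (b = -2 + (15 - 1*(-4)) = -2 + (15 + 4) = -2 + 19 = 17)
(18 - 1*(-20)) - 21*b = (18 - 1*(-20)) - 21*17 = (18 + 20) - 357 = 38 - 357 = -319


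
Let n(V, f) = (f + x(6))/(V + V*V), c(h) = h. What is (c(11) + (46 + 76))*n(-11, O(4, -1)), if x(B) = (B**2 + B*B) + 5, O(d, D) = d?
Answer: 10773/110 ≈ 97.936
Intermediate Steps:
x(B) = 5 + 2*B**2 (x(B) = (B**2 + B**2) + 5 = 2*B**2 + 5 = 5 + 2*B**2)
n(V, f) = (77 + f)/(V + V**2) (n(V, f) = (f + (5 + 2*6**2))/(V + V*V) = (f + (5 + 2*36))/(V + V**2) = (f + (5 + 72))/(V + V**2) = (f + 77)/(V + V**2) = (77 + f)/(V + V**2))
(c(11) + (46 + 76))*n(-11, O(4, -1)) = (11 + (46 + 76))*((77 + 4)/((-11)*(1 - 11))) = (11 + 122)*(-1/11*81/(-10)) = 133*(-1/11*(-1/10)*81) = 133*(81/110) = 10773/110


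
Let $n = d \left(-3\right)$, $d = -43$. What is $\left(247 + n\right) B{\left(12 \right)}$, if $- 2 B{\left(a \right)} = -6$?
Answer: $1128$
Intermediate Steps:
$B{\left(a \right)} = 3$ ($B{\left(a \right)} = \left(- \frac{1}{2}\right) \left(-6\right) = 3$)
$n = 129$ ($n = \left(-43\right) \left(-3\right) = 129$)
$\left(247 + n\right) B{\left(12 \right)} = \left(247 + 129\right) 3 = 376 \cdot 3 = 1128$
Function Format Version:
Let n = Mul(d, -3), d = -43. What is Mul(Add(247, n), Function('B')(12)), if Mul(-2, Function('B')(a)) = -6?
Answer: 1128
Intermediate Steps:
Function('B')(a) = 3 (Function('B')(a) = Mul(Rational(-1, 2), -6) = 3)
n = 129 (n = Mul(-43, -3) = 129)
Mul(Add(247, n), Function('B')(12)) = Mul(Add(247, 129), 3) = Mul(376, 3) = 1128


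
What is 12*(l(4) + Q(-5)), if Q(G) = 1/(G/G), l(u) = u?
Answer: 60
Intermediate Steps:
Q(G) = 1 (Q(G) = 1/1 = 1)
12*(l(4) + Q(-5)) = 12*(4 + 1) = 12*5 = 60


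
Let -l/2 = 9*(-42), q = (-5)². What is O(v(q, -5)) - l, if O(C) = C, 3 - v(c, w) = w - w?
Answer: -753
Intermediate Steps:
q = 25
v(c, w) = 3 (v(c, w) = 3 - (w - w) = 3 - 1*0 = 3 + 0 = 3)
l = 756 (l = -18*(-42) = -2*(-378) = 756)
O(v(q, -5)) - l = 3 - 1*756 = 3 - 756 = -753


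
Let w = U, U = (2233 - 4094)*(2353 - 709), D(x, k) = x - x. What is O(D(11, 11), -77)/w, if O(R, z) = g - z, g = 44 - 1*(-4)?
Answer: -125/3059484 ≈ -4.0857e-5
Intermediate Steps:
g = 48 (g = 44 + 4 = 48)
D(x, k) = 0
U = -3059484 (U = -1861*1644 = -3059484)
w = -3059484
O(R, z) = 48 - z
O(D(11, 11), -77)/w = (48 - 1*(-77))/(-3059484) = (48 + 77)*(-1/3059484) = 125*(-1/3059484) = -125/3059484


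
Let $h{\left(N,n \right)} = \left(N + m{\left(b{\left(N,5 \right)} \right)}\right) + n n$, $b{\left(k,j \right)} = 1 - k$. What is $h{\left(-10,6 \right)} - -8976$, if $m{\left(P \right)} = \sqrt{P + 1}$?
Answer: $9002 + 2 \sqrt{3} \approx 9005.5$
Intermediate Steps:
$m{\left(P \right)} = \sqrt{1 + P}$
$h{\left(N,n \right)} = N + n^{2} + \sqrt{2 - N}$ ($h{\left(N,n \right)} = \left(N + \sqrt{1 - \left(-1 + N\right)}\right) + n n = \left(N + \sqrt{2 - N}\right) + n^{2} = N + n^{2} + \sqrt{2 - N}$)
$h{\left(-10,6 \right)} - -8976 = \left(-10 + 6^{2} + \sqrt{2 - -10}\right) - -8976 = \left(-10 + 36 + \sqrt{2 + 10}\right) + 8976 = \left(-10 + 36 + \sqrt{12}\right) + 8976 = \left(-10 + 36 + 2 \sqrt{3}\right) + 8976 = \left(26 + 2 \sqrt{3}\right) + 8976 = 9002 + 2 \sqrt{3}$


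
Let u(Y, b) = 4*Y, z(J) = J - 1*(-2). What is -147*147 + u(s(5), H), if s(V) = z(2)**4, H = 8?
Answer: -20585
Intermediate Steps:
z(J) = 2 + J (z(J) = J + 2 = 2 + J)
s(V) = 256 (s(V) = (2 + 2)**4 = 4**4 = 256)
-147*147 + u(s(5), H) = -147*147 + 4*256 = -21609 + 1024 = -20585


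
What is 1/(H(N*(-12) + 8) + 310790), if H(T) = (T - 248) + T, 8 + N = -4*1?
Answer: 1/310846 ≈ 3.2170e-6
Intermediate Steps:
N = -12 (N = -8 - 4*1 = -8 - 4 = -12)
H(T) = -248 + 2*T (H(T) = (-248 + T) + T = -248 + 2*T)
1/(H(N*(-12) + 8) + 310790) = 1/((-248 + 2*(-12*(-12) + 8)) + 310790) = 1/((-248 + 2*(144 + 8)) + 310790) = 1/((-248 + 2*152) + 310790) = 1/((-248 + 304) + 310790) = 1/(56 + 310790) = 1/310846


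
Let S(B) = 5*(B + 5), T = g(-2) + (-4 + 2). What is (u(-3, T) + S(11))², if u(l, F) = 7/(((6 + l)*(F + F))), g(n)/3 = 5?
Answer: 39025009/6084 ≈ 6414.4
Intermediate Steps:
g(n) = 15 (g(n) = 3*5 = 15)
T = 13 (T = 15 + (-4 + 2) = 15 - 2 = 13)
u(l, F) = 7/(2*F*(6 + l)) (u(l, F) = 7/(((6 + l)*(2*F))) = 7/((2*F*(6 + l))) = 7*(1/(2*F*(6 + l))) = 7/(2*F*(6 + l)))
S(B) = 25 + 5*B (S(B) = 5*(5 + B) = 25 + 5*B)
(u(-3, T) + S(11))² = ((7/2)/(13*(6 - 3)) + (25 + 5*11))² = ((7/2)*(1/13)/3 + (25 + 55))² = ((7/2)*(1/13)*(⅓) + 80)² = (7/78 + 80)² = (6247/78)² = 39025009/6084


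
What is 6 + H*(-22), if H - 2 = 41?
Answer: -940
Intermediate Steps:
H = 43 (H = 2 + 41 = 43)
6 + H*(-22) = 6 + 43*(-22) = 6 - 946 = -940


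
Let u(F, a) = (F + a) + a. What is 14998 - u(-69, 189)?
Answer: 14689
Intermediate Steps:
u(F, a) = F + 2*a
14998 - u(-69, 189) = 14998 - (-69 + 2*189) = 14998 - (-69 + 378) = 14998 - 1*309 = 14998 - 309 = 14689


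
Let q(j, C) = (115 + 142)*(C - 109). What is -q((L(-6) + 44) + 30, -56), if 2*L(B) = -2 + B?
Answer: 42405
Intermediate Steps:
L(B) = -1 + B/2 (L(B) = (-2 + B)/2 = -1 + B/2)
q(j, C) = -28013 + 257*C (q(j, C) = 257*(-109 + C) = -28013 + 257*C)
-q((L(-6) + 44) + 30, -56) = -(-28013 + 257*(-56)) = -(-28013 - 14392) = -1*(-42405) = 42405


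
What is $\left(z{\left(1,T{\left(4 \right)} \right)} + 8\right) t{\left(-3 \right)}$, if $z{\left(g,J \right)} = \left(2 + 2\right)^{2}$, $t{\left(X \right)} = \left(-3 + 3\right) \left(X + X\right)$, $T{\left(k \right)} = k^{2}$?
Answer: $0$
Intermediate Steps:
$t{\left(X \right)} = 0$ ($t{\left(X \right)} = 0 \cdot 2 X = 0$)
$z{\left(g,J \right)} = 16$ ($z{\left(g,J \right)} = 4^{2} = 16$)
$\left(z{\left(1,T{\left(4 \right)} \right)} + 8\right) t{\left(-3 \right)} = \left(16 + 8\right) 0 = 24 \cdot 0 = 0$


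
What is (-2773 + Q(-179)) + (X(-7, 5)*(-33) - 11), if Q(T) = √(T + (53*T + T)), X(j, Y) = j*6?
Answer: -1398 + I*√9845 ≈ -1398.0 + 99.222*I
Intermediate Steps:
X(j, Y) = 6*j
Q(T) = √55*√T (Q(T) = √(T + 54*T) = √(55*T) = √55*√T)
(-2773 + Q(-179)) + (X(-7, 5)*(-33) - 11) = (-2773 + √55*√(-179)) + ((6*(-7))*(-33) - 11) = (-2773 + √55*(I*√179)) + (-42*(-33) - 11) = (-2773 + I*√9845) + (1386 - 11) = (-2773 + I*√9845) + 1375 = -1398 + I*√9845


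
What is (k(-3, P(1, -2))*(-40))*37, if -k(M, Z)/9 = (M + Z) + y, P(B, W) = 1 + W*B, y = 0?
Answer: -53280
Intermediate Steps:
P(B, W) = 1 + B*W
k(M, Z) = -9*M - 9*Z (k(M, Z) = -9*((M + Z) + 0) = -9*(M + Z) = -9*M - 9*Z)
(k(-3, P(1, -2))*(-40))*37 = ((-9*(-3) - 9*(1 + 1*(-2)))*(-40))*37 = ((27 - 9*(1 - 2))*(-40))*37 = ((27 - 9*(-1))*(-40))*37 = ((27 + 9)*(-40))*37 = (36*(-40))*37 = -1440*37 = -53280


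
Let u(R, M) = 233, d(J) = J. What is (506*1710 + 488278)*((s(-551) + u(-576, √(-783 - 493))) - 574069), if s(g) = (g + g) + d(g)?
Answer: -778946230082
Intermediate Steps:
s(g) = 3*g (s(g) = (g + g) + g = 2*g + g = 3*g)
(506*1710 + 488278)*((s(-551) + u(-576, √(-783 - 493))) - 574069) = (506*1710 + 488278)*((3*(-551) + 233) - 574069) = (865260 + 488278)*((-1653 + 233) - 574069) = 1353538*(-1420 - 574069) = 1353538*(-575489) = -778946230082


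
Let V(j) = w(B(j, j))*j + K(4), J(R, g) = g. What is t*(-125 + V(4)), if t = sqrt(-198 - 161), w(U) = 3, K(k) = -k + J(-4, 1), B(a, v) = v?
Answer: -116*I*sqrt(359) ≈ -2197.9*I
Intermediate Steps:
K(k) = 1 - k (K(k) = -k + 1 = 1 - k)
t = I*sqrt(359) (t = sqrt(-359) = I*sqrt(359) ≈ 18.947*I)
V(j) = -3 + 3*j (V(j) = 3*j + (1 - 1*4) = 3*j + (1 - 4) = 3*j - 3 = -3 + 3*j)
t*(-125 + V(4)) = (I*sqrt(359))*(-125 + (-3 + 3*4)) = (I*sqrt(359))*(-125 + (-3 + 12)) = (I*sqrt(359))*(-125 + 9) = (I*sqrt(359))*(-116) = -116*I*sqrt(359)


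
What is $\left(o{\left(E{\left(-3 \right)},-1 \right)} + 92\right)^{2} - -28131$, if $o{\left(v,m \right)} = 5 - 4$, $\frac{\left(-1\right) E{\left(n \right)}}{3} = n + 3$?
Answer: $36780$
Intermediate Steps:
$E{\left(n \right)} = -9 - 3 n$ ($E{\left(n \right)} = - 3 \left(n + 3\right) = - 3 \left(3 + n\right) = -9 - 3 n$)
$o{\left(v,m \right)} = 1$ ($o{\left(v,m \right)} = 5 - 4 = 1$)
$\left(o{\left(E{\left(-3 \right)},-1 \right)} + 92\right)^{2} - -28131 = \left(1 + 92\right)^{2} - -28131 = 93^{2} + 28131 = 8649 + 28131 = 36780$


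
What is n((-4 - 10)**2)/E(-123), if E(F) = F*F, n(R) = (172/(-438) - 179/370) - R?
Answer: -15952901/1225902870 ≈ -0.013013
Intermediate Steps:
n(R) = -71021/81030 - R (n(R) = (172*(-1/438) - 179*1/370) - R = (-86/219 - 179/370) - R = -71021/81030 - R)
E(F) = F**2
n((-4 - 10)**2)/E(-123) = (-71021/81030 - (-4 - 10)**2)/((-123)**2) = (-71021/81030 - 1*(-14)**2)/15129 = (-71021/81030 - 1*196)*(1/15129) = (-71021/81030 - 196)*(1/15129) = -15952901/81030*1/15129 = -15952901/1225902870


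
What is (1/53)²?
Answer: 1/2809 ≈ 0.00035600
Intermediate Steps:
(1/53)² = 1/2809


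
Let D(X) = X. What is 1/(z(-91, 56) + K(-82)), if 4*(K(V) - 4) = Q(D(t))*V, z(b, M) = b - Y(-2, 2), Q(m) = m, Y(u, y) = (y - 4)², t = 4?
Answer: -1/173 ≈ -0.0057803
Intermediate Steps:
Y(u, y) = (-4 + y)²
z(b, M) = -4 + b (z(b, M) = b - (-4 + 2)² = b - 1*(-2)² = b - 1*4 = b - 4 = -4 + b)
K(V) = 4 + V (K(V) = 4 + (4*V)/4 = 4 + V)
1/(z(-91, 56) + K(-82)) = 1/((-4 - 91) + (4 - 82)) = 1/(-95 - 78) = 1/(-173) = -1/173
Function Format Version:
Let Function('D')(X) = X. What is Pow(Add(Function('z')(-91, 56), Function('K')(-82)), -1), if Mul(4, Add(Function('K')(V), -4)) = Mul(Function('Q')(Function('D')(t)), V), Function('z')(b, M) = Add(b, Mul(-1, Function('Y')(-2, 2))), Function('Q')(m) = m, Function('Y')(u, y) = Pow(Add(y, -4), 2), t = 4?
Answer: Rational(-1, 173) ≈ -0.0057803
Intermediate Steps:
Function('Y')(u, y) = Pow(Add(-4, y), 2)
Function('z')(b, M) = Add(-4, b) (Function('z')(b, M) = Add(b, Mul(-1, Pow(Add(-4, 2), 2))) = Add(b, Mul(-1, Pow(-2, 2))) = Add(b, Mul(-1, 4)) = Add(b, -4) = Add(-4, b))
Function('K')(V) = Add(4, V) (Function('K')(V) = Add(4, Mul(Rational(1, 4), Mul(4, V))) = Add(4, V))
Pow(Add(Function('z')(-91, 56), Function('K')(-82)), -1) = Pow(Add(Add(-4, -91), Add(4, -82)), -1) = Pow(Add(-95, -78), -1) = Pow(-173, -1) = Rational(-1, 173)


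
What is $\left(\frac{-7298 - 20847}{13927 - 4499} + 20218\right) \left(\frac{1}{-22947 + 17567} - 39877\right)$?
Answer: $- \frac{40888237660790499}{50722640} \approx -8.0611 \cdot 10^{8}$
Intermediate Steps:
$\left(\frac{-7298 - 20847}{13927 - 4499} + 20218\right) \left(\frac{1}{-22947 + 17567} - 39877\right) = \left(- \frac{28145}{9428} + 20218\right) \left(\frac{1}{-5380} - 39877\right) = \left(\left(-28145\right) \frac{1}{9428} + 20218\right) \left(- \frac{1}{5380} - 39877\right) = \left(- \frac{28145}{9428} + 20218\right) \left(- \frac{214538261}{5380}\right) = \frac{190587159}{9428} \left(- \frac{214538261}{5380}\right) = - \frac{40888237660790499}{50722640}$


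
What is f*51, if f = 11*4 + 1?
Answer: 2295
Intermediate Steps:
f = 45 (f = 44 + 1 = 45)
f*51 = 45*51 = 2295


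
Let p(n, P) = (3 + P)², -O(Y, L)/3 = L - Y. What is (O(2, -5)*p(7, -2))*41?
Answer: 861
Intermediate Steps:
O(Y, L) = -3*L + 3*Y (O(Y, L) = -3*(L - Y) = -3*L + 3*Y)
(O(2, -5)*p(7, -2))*41 = ((-3*(-5) + 3*2)*(3 - 2)²)*41 = ((15 + 6)*1²)*41 = (21*1)*41 = 21*41 = 861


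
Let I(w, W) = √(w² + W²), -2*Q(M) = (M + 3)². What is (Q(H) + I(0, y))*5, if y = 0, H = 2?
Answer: -125/2 ≈ -62.500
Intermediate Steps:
Q(M) = -(3 + M)²/2 (Q(M) = -(M + 3)²/2 = -(3 + M)²/2)
I(w, W) = √(W² + w²)
(Q(H) + I(0, y))*5 = (-(3 + 2)²/2 + √(0² + 0²))*5 = (-½*5² + √(0 + 0))*5 = (-½*25 + √0)*5 = (-25/2 + 0)*5 = -25/2*5 = -125/2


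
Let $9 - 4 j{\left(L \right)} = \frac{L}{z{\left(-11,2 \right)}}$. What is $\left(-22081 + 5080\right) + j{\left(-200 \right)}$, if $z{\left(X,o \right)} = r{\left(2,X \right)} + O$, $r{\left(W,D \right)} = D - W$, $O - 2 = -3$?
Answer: $- \frac{476065}{28} \approx -17002.0$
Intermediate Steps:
$O = -1$ ($O = 2 - 3 = -1$)
$z{\left(X,o \right)} = -3 + X$ ($z{\left(X,o \right)} = \left(X - 2\right) - 1 = \left(-2 + X\right) - 1 = -3 + X$)
$j{\left(L \right)} = \frac{9}{4} + \frac{L}{56}$ ($j{\left(L \right)} = \frac{9}{4} - \frac{L \frac{1}{-3 - 11}}{4} = \frac{9}{4} - \frac{L \frac{1}{-14}}{4} = \frac{9}{4} - \frac{L \left(- \frac{1}{14}\right)}{4} = \frac{9}{4} - \frac{\left(- \frac{1}{14}\right) L}{4} = \frac{9}{4} + \frac{L}{56}$)
$\left(-22081 + 5080\right) + j{\left(-200 \right)} = \left(-22081 + 5080\right) + \left(\frac{9}{4} + \frac{1}{56} \left(-200\right)\right) = -17001 + \left(\frac{9}{4} - \frac{25}{7}\right) = -17001 - \frac{37}{28} = - \frac{476065}{28}$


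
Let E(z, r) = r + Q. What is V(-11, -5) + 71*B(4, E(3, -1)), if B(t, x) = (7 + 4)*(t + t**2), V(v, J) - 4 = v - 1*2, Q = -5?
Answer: 15611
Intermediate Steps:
E(z, r) = -5 + r (E(z, r) = r - 5 = -5 + r)
V(v, J) = 2 + v (V(v, J) = 4 + (v - 1*2) = 4 + (v - 2) = 4 + (-2 + v) = 2 + v)
B(t, x) = 11*t + 11*t**2 (B(t, x) = 11*(t + t**2) = 11*t + 11*t**2)
V(-11, -5) + 71*B(4, E(3, -1)) = (2 - 11) + 71*(11*4*(1 + 4)) = -9 + 71*(11*4*5) = -9 + 71*220 = -9 + 15620 = 15611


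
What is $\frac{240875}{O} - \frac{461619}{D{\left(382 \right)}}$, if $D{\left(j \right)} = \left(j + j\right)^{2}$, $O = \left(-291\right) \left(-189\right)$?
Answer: $\frac{115209190619}{32102696304} \approx 3.5888$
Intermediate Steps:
$O = 54999$
$D{\left(j \right)} = 4 j^{2}$ ($D{\left(j \right)} = \left(2 j\right)^{2} = 4 j^{2}$)
$\frac{240875}{O} - \frac{461619}{D{\left(382 \right)}} = \frac{240875}{54999} - \frac{461619}{4 \cdot 382^{2}} = 240875 \cdot \frac{1}{54999} - \frac{461619}{4 \cdot 145924} = \frac{240875}{54999} - \frac{461619}{583696} = \frac{115209190619}{32102696304}$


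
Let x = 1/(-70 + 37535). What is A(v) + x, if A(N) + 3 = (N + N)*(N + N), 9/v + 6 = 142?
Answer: -516675191/173238160 ≈ -2.9825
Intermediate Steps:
v = 9/136 (v = 9/(-6 + 142) = 9/136 ≈ 0.066176)
A(N) = -3 + 4*N**2 (A(N) = -3 + (N + N)*(N + N) = -3 + (2*N)*(2*N) = -3 + 4*N**2)
x = 1/37465 ≈ 2.6692e-5
A(v) + x = (-3 + 4*(9/136)**2) + 1/37465 = (-3 + 4*(81/18496)) + 1/37465 = (-3 + 81/4624) + 1/37465 = -13791/4624 + 1/37465 = -516675191/173238160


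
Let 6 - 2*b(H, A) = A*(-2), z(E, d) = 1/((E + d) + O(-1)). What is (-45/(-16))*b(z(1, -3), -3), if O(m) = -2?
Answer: 0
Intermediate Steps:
z(E, d) = 1/(-2 + E + d) (z(E, d) = 1/((E + d) - 2) = 1/(-2 + E + d))
b(H, A) = 3 + A (b(H, A) = 3 - A*(-2)/2 = 3 - (-1)*A = 3 + A)
(-45/(-16))*b(z(1, -3), -3) = (-45/(-16))*(3 - 3) = -45*(-1/16)*0 = (45/16)*0 = 0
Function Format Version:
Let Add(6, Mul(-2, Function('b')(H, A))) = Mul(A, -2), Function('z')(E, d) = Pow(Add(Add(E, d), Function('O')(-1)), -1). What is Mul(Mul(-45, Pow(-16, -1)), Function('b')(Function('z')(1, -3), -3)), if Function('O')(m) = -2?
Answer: 0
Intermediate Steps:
Function('z')(E, d) = Pow(Add(-2, E, d), -1) (Function('z')(E, d) = Pow(Add(Add(E, d), -2), -1) = Pow(Add(-2, E, d), -1))
Function('b')(H, A) = Add(3, A) (Function('b')(H, A) = Add(3, Mul(Rational(-1, 2), Mul(A, -2))) = Add(3, Mul(Rational(-1, 2), Mul(-2, A))) = Add(3, A))
Mul(Mul(-45, Pow(-16, -1)), Function('b')(Function('z')(1, -3), -3)) = Mul(Mul(-45, Pow(-16, -1)), Add(3, -3)) = Mul(Mul(-45, Rational(-1, 16)), 0) = Mul(Rational(45, 16), 0) = 0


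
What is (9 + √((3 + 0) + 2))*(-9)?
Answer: -81 - 9*√5 ≈ -101.12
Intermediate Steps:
(9 + √((3 + 0) + 2))*(-9) = (9 + √(3 + 2))*(-9) = (9 + √5)*(-9) = -81 - 9*√5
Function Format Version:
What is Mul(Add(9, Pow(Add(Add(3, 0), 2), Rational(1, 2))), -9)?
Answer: Add(-81, Mul(-9, Pow(5, Rational(1, 2)))) ≈ -101.12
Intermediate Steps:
Mul(Add(9, Pow(Add(Add(3, 0), 2), Rational(1, 2))), -9) = Mul(Add(9, Pow(Add(3, 2), Rational(1, 2))), -9) = Mul(Add(9, Pow(5, Rational(1, 2))), -9) = Add(-81, Mul(-9, Pow(5, Rational(1, 2))))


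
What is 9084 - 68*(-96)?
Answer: 15612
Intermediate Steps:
9084 - 68*(-96) = 9084 - 1*(-6528) = 9084 + 6528 = 15612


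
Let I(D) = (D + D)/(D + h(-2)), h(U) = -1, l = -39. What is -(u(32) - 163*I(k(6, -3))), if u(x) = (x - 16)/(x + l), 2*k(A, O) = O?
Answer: 6926/35 ≈ 197.89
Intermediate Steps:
k(A, O) = O/2
I(D) = 2*D/(-1 + D) (I(D) = (D + D)/(D - 1) = (2*D)/(-1 + D) = 2*D/(-1 + D))
u(x) = (-16 + x)/(-39 + x) (u(x) = (x - 16)/(x - 39) = (-16 + x)/(-39 + x))
-(u(32) - 163*I(k(6, -3))) = -((-16 + 32)/(-39 + 32) - 326*(½)*(-3)/(-1 + (½)*(-3))) = -(16/(-7) - 326*(-3)/(2*(-1 - 3/2))) = -(-⅐*16 - 326*(-3)/(2*(-5/2))) = -(-16/7 - 326*(-3)*(-2)/(2*5)) = -(-16/7 - 163*6/5) = -(-16/7 - 978/5) = -1*(-6926/35) = 6926/35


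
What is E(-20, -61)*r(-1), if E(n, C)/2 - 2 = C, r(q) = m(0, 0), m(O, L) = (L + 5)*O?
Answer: 0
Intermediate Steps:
m(O, L) = O*(5 + L) (m(O, L) = (5 + L)*O = O*(5 + L))
r(q) = 0 (r(q) = 0*(5 + 0) = 0*5 = 0)
E(n, C) = 4 + 2*C
E(-20, -61)*r(-1) = (4 + 2*(-61))*0 = (4 - 122)*0 = -118*0 = 0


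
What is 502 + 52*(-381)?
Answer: -19310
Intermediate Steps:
502 + 52*(-381) = 502 - 19812 = -19310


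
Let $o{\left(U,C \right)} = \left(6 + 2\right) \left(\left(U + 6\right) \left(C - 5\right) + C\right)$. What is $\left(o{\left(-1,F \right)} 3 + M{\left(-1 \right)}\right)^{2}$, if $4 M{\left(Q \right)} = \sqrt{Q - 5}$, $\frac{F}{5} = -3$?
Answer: $\frac{\left(11040 - i \sqrt{6}\right)^{2}}{16} \approx 7.6176 \cdot 10^{6} - 3380.3 i$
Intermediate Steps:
$F = -15$ ($F = 5 \left(-3\right) = -15$)
$o{\left(U,C \right)} = 8 C + 8 \left(-5 + C\right) \left(6 + U\right)$ ($o{\left(U,C \right)} = 8 \left(\left(6 + U\right) \left(-5 + C\right) + C\right) = 8 \left(\left(-5 + C\right) \left(6 + U\right) + C\right) = 8 \left(C + \left(-5 + C\right) \left(6 + U\right)\right) = 8 C + 8 \left(-5 + C\right) \left(6 + U\right)$)
$M{\left(Q \right)} = \frac{\sqrt{-5 + Q}}{4}$ ($M{\left(Q \right)} = \frac{\sqrt{Q - 5}}{4} = \frac{\sqrt{-5 + Q}}{4}$)
$\left(o{\left(-1,F \right)} 3 + M{\left(-1 \right)}\right)^{2} = \left(\left(-240 - -40 + 56 \left(-15\right) + 8 \left(-15\right) \left(-1\right)\right) 3 + \frac{\sqrt{-5 - 1}}{4}\right)^{2} = \left(\left(-240 + 40 - 840 + 120\right) 3 + \frac{\sqrt{-6}}{4}\right)^{2} = \left(\left(-920\right) 3 + \frac{i \sqrt{6}}{4}\right)^{2} = \left(-2760 + \frac{i \sqrt{6}}{4}\right)^{2}$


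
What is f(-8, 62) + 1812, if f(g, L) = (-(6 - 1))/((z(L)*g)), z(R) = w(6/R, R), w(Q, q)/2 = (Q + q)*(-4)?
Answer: 44647649/24640 ≈ 1812.0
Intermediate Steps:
w(Q, q) = -8*Q - 8*q (w(Q, q) = 2*((Q + q)*(-4)) = 2*(-4*Q - 4*q) = -8*Q - 8*q)
z(R) = -48/R - 8*R
f(g, L) = -5/(g*(-48/L - 8*L)) (f(g, L) = (-(6 - 1))/(((-48/L - 8*L)*g)) = (-1*5)/((g*(-48/L - 8*L))) = -5/(g*(-48/L - 8*L)))
f(-8, 62) + 1812 = (5/8)*62/(-8*(6 + 62²)) + 1812 = (5/8)*62*(-⅛)/(6 + 3844) + 1812 = (5/8)*62*(-⅛)/3850 + 1812 = (5/8)*62*(-⅛)*(1/3850) + 1812 = -31/24640 + 1812 = 44647649/24640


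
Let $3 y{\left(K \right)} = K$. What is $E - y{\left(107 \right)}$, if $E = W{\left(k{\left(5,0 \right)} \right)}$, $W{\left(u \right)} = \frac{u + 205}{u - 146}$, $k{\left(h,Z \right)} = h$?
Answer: $- \frac{5239}{141} \approx -37.156$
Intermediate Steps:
$W{\left(u \right)} = \frac{205 + u}{-146 + u}$
$y{\left(K \right)} = \frac{K}{3}$
$E = - \frac{70}{47}$ ($E = \frac{205 + 5}{-146 + 5} = \frac{1}{-141} \cdot 210 = \left(- \frac{1}{141}\right) 210 = - \frac{70}{47} \approx -1.4894$)
$E - y{\left(107 \right)} = - \frac{70}{47} - \frac{1}{3} \cdot 107 = - \frac{70}{47} - \frac{107}{3} = - \frac{5239}{141}$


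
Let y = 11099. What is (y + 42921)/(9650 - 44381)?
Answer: -54020/34731 ≈ -1.5554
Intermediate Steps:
(y + 42921)/(9650 - 44381) = (11099 + 42921)/(9650 - 44381) = 54020/(-34731) = 54020*(-1/34731) = -54020/34731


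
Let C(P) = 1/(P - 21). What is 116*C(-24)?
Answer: -116/45 ≈ -2.5778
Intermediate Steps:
C(P) = 1/(-21 + P)
116*C(-24) = 116/(-21 - 24) = 116/(-45) = 116*(-1/45) = -116/45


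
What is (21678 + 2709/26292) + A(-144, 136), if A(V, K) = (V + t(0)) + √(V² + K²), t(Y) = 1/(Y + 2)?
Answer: 26961323/1252 + 8*√613 ≈ 21733.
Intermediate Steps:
t(Y) = 1/(2 + Y)
A(V, K) = ½ + V + √(K² + V²) (A(V, K) = (V + 1/(2 + 0)) + √(V² + K²) = (V + 1/2) + √(K² + V²) = (V + ½) + √(K² + V²) = (½ + V) + √(K² + V²) = ½ + V + √(K² + V²))
(21678 + 2709/26292) + A(-144, 136) = (21678 + 2709/26292) + (½ - 144 + √(136² + (-144)²)) = (21678 + 2709*(1/26292)) + (½ - 144 + √(18496 + 20736)) = (21678 + 129/1252) + (½ - 144 + √39232) = 27140985/1252 + (½ - 144 + 8*√613) = 27140985/1252 + (-287/2 + 8*√613) = 26961323/1252 + 8*√613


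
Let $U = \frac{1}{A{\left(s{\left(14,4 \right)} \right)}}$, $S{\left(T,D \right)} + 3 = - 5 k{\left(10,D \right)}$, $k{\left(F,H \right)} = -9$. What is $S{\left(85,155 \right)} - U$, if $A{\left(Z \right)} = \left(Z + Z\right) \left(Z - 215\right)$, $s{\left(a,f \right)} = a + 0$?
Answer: $\frac{236377}{5628} \approx 42.0$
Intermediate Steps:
$s{\left(a,f \right)} = a$
$A{\left(Z \right)} = 2 Z \left(-215 + Z\right)$
$S{\left(T,D \right)} = 42$ ($S{\left(T,D \right)} = -3 - -45 = -3 + 45 = 42$)
$U = - \frac{1}{5628}$ ($U = \frac{1}{2 \cdot 14 \left(-215 + 14\right)} = \frac{1}{2 \cdot 14 \left(-201\right)} = \frac{1}{-5628} = - \frac{1}{5628} \approx -0.00017768$)
$S{\left(85,155 \right)} - U = 42 - - \frac{1}{5628} = 42 + \frac{1}{5628} = \frac{236377}{5628}$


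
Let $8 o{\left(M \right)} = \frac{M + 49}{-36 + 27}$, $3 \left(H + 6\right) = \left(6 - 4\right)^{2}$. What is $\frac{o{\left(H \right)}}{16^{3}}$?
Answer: $- \frac{133}{884736} \approx -0.00015033$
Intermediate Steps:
$H = - \frac{14}{3}$ ($H = -6 + \frac{\left(6 - 4\right)^{2}}{3} = -6 + \frac{2^{2}}{3} = -6 + \frac{1}{3} \cdot 4 = -6 + \frac{4}{3} = - \frac{14}{3} \approx -4.6667$)
$o{\left(M \right)} = - \frac{49}{72} - \frac{M}{72}$ ($o{\left(M \right)} = \frac{\left(M + 49\right) \frac{1}{-36 + 27}}{8} = \frac{\left(49 + M\right) \frac{1}{-9}}{8} = \frac{\left(49 + M\right) \left(- \frac{1}{9}\right)}{8} = \frac{- \frac{49}{9} - \frac{M}{9}}{8} = - \frac{49}{72} - \frac{M}{72}$)
$\frac{o{\left(H \right)}}{16^{3}} = \frac{- \frac{49}{72} - - \frac{7}{108}}{16^{3}} = \frac{- \frac{49}{72} + \frac{7}{108}}{4096} = \left(- \frac{133}{216}\right) \frac{1}{4096} = - \frac{133}{884736}$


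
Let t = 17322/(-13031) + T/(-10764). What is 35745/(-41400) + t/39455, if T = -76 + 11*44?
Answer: -1061874906021/1229818347160 ≈ -0.86344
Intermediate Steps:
T = 408 (T = -76 + 484 = 408)
t = -15980888/11688807 (t = 17322/(-13031) + 408/(-10764) = 17322*(-1/13031) + 408*(-1/10764) = -17322/13031 - 34/897 = -15980888/11688807 ≈ -1.3672)
35745/(-41400) + t/39455 = 35745/(-41400) - 15980888/11688807/39455 = 35745*(-1/41400) - 15980888/11688807*1/39455 = -2383/2760 - 15980888/461181880185 = -1061874906021/1229818347160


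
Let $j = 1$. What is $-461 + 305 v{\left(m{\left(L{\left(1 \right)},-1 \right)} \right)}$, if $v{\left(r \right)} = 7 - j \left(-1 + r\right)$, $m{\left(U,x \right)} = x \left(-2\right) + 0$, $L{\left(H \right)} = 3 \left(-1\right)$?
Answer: $1369$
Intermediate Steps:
$L{\left(H \right)} = -3$
$m{\left(U,x \right)} = - 2 x$ ($m{\left(U,x \right)} = - 2 x + 0 = - 2 x$)
$v{\left(r \right)} = 8 - r$ ($v{\left(r \right)} = 7 - 1 \left(-1 + r\right) = 7 - \left(-1 + r\right) = 8 - r$)
$-461 + 305 v{\left(m{\left(L{\left(1 \right)},-1 \right)} \right)} = -461 + 305 \left(8 - \left(-2\right) \left(-1\right)\right) = -461 + 305 \left(8 - 2\right) = -461 + 305 \cdot 6 = -461 + 1830 = 1369$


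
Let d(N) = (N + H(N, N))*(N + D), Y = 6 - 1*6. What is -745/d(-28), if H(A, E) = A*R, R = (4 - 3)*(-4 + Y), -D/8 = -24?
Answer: -745/13776 ≈ -0.054080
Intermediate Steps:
D = 192 (D = -8*(-24) = 192)
Y = 0 (Y = 6 - 6 = 0)
R = -4 (R = (4 - 3)*(-4 + 0) = 1*(-4) = -4)
H(A, E) = -4*A (H(A, E) = A*(-4) = -4*A)
d(N) = -3*N*(192 + N) (d(N) = (N - 4*N)*(N + 192) = (-3*N)*(192 + N) = -3*N*(192 + N))
-745/d(-28) = -745*(-1/(84*(-192 - 1*(-28)))) = -745*(-1/(84*(-192 + 28))) = -745/(3*(-28)*(-164)) = -745/13776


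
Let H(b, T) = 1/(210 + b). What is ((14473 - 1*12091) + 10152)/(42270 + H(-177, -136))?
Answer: 413622/1394911 ≈ 0.29652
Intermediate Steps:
((14473 - 1*12091) + 10152)/(42270 + H(-177, -136)) = ((14473 - 1*12091) + 10152)/(42270 + 1/(210 - 177)) = ((14473 - 12091) + 10152)/(42270 + 1/33) = (2382 + 10152)/(42270 + 1/33) = 12534/(1394911/33) = 12534*(33/1394911) = 413622/1394911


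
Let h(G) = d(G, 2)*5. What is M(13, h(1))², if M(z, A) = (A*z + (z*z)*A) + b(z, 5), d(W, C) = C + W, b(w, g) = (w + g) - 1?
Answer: 7546009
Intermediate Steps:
b(w, g) = -1 + g + w (b(w, g) = (g + w) - 1 = -1 + g + w)
h(G) = 10 + 5*G (h(G) = (2 + G)*5 = 10 + 5*G)
M(z, A) = 4 + z + A*z + A*z² (M(z, A) = (A*z + (z*z)*A) + (-1 + 5 + z) = (A*z + z²*A) + (4 + z) = (A*z + A*z²) + (4 + z) = 4 + z + A*z + A*z²)
M(13, h(1))² = (4 + 13 + (10 + 5*1)*13 + (10 + 5*1)*13²)² = (4 + 13 + (10 + 5)*13 + (10 + 5)*169)² = (4 + 13 + 15*13 + 15*169)² = (4 + 13 + 195 + 2535)² = 2747² = 7546009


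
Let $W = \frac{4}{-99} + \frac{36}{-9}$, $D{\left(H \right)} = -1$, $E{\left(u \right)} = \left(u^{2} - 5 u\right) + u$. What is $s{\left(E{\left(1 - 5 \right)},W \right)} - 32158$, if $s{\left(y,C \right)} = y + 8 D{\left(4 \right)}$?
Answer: $-32134$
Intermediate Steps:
$E{\left(u \right)} = u^{2} - 4 u$
$W = - \frac{400}{99}$ ($W = 4 \left(- \frac{1}{99}\right) + 36 \left(- \frac{1}{9}\right) = - \frac{4}{99} - 4 = - \frac{400}{99} \approx -4.0404$)
$s{\left(y,C \right)} = -8 + y$ ($s{\left(y,C \right)} = y + 8 \left(-1\right) = y - 8 = -8 + y$)
$s{\left(E{\left(1 - 5 \right)},W \right)} - 32158 = \left(-8 + \left(1 - 5\right) \left(-4 + \left(1 - 5\right)\right)\right) - 32158 = \left(-8 - 4 \left(-4 - 4\right)\right) - 32158 = \left(-8 - -32\right) - 32158 = \left(-8 + 32\right) - 32158 = 24 - 32158 = -32134$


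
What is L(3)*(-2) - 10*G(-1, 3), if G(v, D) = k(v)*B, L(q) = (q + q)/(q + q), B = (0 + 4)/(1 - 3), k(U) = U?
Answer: -22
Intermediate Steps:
B = -2 (B = 4/(-2) = 4*(-½) = -2)
L(q) = 1 (L(q) = (2*q)/((2*q)) = (2*q)*(1/(2*q)) = 1)
G(v, D) = -2*v (G(v, D) = v*(-2) = -2*v)
L(3)*(-2) - 10*G(-1, 3) = 1*(-2) - (-20)*(-1) = -2 - 10*2 = -2 - 20 = -22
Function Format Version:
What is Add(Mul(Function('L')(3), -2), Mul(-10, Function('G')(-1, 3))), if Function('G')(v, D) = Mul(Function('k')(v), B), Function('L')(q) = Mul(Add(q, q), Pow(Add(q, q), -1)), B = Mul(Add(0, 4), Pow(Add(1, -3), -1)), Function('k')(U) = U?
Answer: -22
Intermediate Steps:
B = -2 (B = Mul(4, Pow(-2, -1)) = Mul(4, Rational(-1, 2)) = -2)
Function('L')(q) = 1 (Function('L')(q) = Mul(Mul(2, q), Pow(Mul(2, q), -1)) = Mul(Mul(2, q), Mul(Rational(1, 2), Pow(q, -1))) = 1)
Function('G')(v, D) = Mul(-2, v) (Function('G')(v, D) = Mul(v, -2) = Mul(-2, v))
Add(Mul(Function('L')(3), -2), Mul(-10, Function('G')(-1, 3))) = Add(Mul(1, -2), Mul(-10, Mul(-2, -1))) = Add(-2, Mul(-10, 2)) = Add(-2, -20) = -22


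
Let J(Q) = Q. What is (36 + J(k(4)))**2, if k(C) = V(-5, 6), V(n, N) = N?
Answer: 1764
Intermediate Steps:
k(C) = 6
(36 + J(k(4)))**2 = (36 + 6)**2 = 42**2 = 1764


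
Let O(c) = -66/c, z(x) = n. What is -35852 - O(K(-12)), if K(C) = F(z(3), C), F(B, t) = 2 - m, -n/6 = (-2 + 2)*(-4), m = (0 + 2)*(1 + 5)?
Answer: -179293/5 ≈ -35859.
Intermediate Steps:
m = 12 (m = 2*6 = 12)
n = 0 (n = -6*(-2 + 2)*(-4) = -0*(-4) = -6*0 = 0)
z(x) = 0
F(B, t) = -10 (F(B, t) = 2 - 1*12 = 2 - 12 = -10)
K(C) = -10
-35852 - O(K(-12)) = -35852 - (-66)/(-10) = -35852 - (-66)*(-1)/10 = -35852 - 1*33/5 = -35852 - 33/5 = -179293/5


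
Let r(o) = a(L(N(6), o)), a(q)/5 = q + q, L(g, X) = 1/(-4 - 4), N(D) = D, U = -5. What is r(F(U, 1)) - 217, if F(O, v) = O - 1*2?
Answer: -873/4 ≈ -218.25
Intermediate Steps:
F(O, v) = -2 + O (F(O, v) = O - 2 = -2 + O)
L(g, X) = -1/8 (L(g, X) = 1/(-8) = -1/8)
a(q) = 10*q (a(q) = 5*(q + q) = 5*(2*q) = 10*q)
r(o) = -5/4 (r(o) = 10*(-1/8) = -5/4)
r(F(U, 1)) - 217 = -5/4 - 217 = -873/4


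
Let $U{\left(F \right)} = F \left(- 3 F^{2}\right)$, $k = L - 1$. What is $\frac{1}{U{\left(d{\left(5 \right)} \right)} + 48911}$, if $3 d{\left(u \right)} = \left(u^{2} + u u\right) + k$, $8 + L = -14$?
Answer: $\frac{1}{46724} \approx 2.1402 \cdot 10^{-5}$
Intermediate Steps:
$L = -22$ ($L = -8 - 14 = -22$)
$k = -23$ ($k = -22 - 1 = -23$)
$d{\left(u \right)} = - \frac{23}{3} + \frac{2 u^{2}}{3}$ ($d{\left(u \right)} = \frac{\left(u^{2} + u u\right) - 23}{3} = \frac{\left(u^{2} + u^{2}\right) - 23}{3} = \frac{2 u^{2} - 23}{3} = \frac{-23 + 2 u^{2}}{3} = - \frac{23}{3} + \frac{2 u^{2}}{3}$)
$U{\left(F \right)} = - 3 F^{3}$
$\frac{1}{U{\left(d{\left(5 \right)} \right)} + 48911} = \frac{1}{- 3 \left(- \frac{23}{3} + \frac{2 \cdot 5^{2}}{3}\right)^{3} + 48911} = \frac{1}{- 3 \left(- \frac{23}{3} + \frac{2}{3} \cdot 25\right)^{3} + 48911} = \frac{1}{- 3 \left(- \frac{23}{3} + \frac{50}{3}\right)^{3} + 48911} = \frac{1}{- 3 \cdot 9^{3} + 48911} = \frac{1}{\left(-3\right) 729 + 48911} = \frac{1}{-2187 + 48911} = \frac{1}{46724}$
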